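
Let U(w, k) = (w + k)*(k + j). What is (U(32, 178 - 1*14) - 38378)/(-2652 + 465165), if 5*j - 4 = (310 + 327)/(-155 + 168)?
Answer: -20782/2312565 ≈ -0.0089866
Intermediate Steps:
j = 53/5 (j = ⅘ + ((310 + 327)/(-155 + 168))/5 = ⅘ + (637/13)/5 = ⅘ + (637*(1/13))/5 = ⅘ + (⅕)*49 = ⅘ + 49/5 = 53/5 ≈ 10.600)
U(w, k) = (53/5 + k)*(k + w) (U(w, k) = (w + k)*(k + 53/5) = (k + w)*(53/5 + k) = (53/5 + k)*(k + w))
(U(32, 178 - 1*14) - 38378)/(-2652 + 465165) = (((178 - 1*14)² + 53*(178 - 1*14)/5 + (53/5)*32 + (178 - 1*14)*32) - 38378)/(-2652 + 465165) = (((178 - 14)² + 53*(178 - 14)/5 + 1696/5 + (178 - 14)*32) - 38378)/462513 = ((164² + (53/5)*164 + 1696/5 + 164*32) - 38378)*(1/462513) = ((26896 + 8692/5 + 1696/5 + 5248) - 38378)*(1/462513) = (171108/5 - 38378)*(1/462513) = -20782/5*1/462513 = -20782/2312565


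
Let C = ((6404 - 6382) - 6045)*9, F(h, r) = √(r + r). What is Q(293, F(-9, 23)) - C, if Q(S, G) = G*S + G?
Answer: 54207 + 294*√46 ≈ 56201.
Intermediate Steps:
F(h, r) = √2*√r (F(h, r) = √(2*r) = √2*√r)
Q(S, G) = G + G*S
C = -54207 (C = (22 - 6045)*9 = -6023*9 = -54207)
Q(293, F(-9, 23)) - C = (√2*√23)*(1 + 293) - 1*(-54207) = √46*294 + 54207 = 294*√46 + 54207 = 54207 + 294*√46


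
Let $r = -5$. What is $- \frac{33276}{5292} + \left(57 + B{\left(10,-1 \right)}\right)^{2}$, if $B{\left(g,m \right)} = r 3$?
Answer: $\frac{775151}{441} \approx 1757.7$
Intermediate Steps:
$B{\left(g,m \right)} = -15$ ($B{\left(g,m \right)} = \left(-5\right) 3 = -15$)
$- \frac{33276}{5292} + \left(57 + B{\left(10,-1 \right)}\right)^{2} = - \frac{33276}{5292} + \left(57 - 15\right)^{2} = \left(-33276\right) \frac{1}{5292} + 42^{2} = - \frac{2773}{441} + 1764 = \frac{775151}{441}$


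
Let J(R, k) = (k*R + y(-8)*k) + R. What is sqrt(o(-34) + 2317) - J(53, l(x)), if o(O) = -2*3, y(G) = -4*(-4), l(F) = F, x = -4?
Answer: 223 + sqrt(2311) ≈ 271.07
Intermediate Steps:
y(G) = 16
o(O) = -6
J(R, k) = R + 16*k + R*k (J(R, k) = (k*R + 16*k) + R = (R*k + 16*k) + R = (16*k + R*k) + R = R + 16*k + R*k)
sqrt(o(-34) + 2317) - J(53, l(x)) = sqrt(-6 + 2317) - (53 + 16*(-4) + 53*(-4)) = sqrt(2311) - (53 - 64 - 212) = sqrt(2311) - 1*(-223) = sqrt(2311) + 223 = 223 + sqrt(2311)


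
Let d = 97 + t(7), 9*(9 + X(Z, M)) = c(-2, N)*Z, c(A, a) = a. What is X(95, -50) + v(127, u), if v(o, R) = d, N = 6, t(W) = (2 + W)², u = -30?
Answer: 697/3 ≈ 232.33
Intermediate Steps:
X(Z, M) = -9 + 2*Z/3 (X(Z, M) = -9 + (6*Z)/9 = -9 + 2*Z/3)
d = 178 (d = 97 + (2 + 7)² = 97 + 9² = 97 + 81 = 178)
v(o, R) = 178
X(95, -50) + v(127, u) = (-9 + (⅔)*95) + 178 = (-9 + 190/3) + 178 = 163/3 + 178 = 697/3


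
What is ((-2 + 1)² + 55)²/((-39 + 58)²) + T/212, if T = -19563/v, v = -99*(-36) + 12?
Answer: 790125663/91226144 ≈ 8.6612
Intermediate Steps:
v = 3576 (v = 3564 + 12 = 3576)
T = -6521/1192 (T = -19563/3576 = -19563*1/3576 = -6521/1192 ≈ -5.4706)
((-2 + 1)² + 55)²/((-39 + 58)²) + T/212 = ((-2 + 1)² + 55)²/((-39 + 58)²) - 6521/1192/212 = ((-1)² + 55)²/(19²) - 6521/1192*1/212 = (1 + 55)²/361 - 6521/252704 = 56²*(1/361) - 6521/252704 = 3136*(1/361) - 6521/252704 = 3136/361 - 6521/252704 = 790125663/91226144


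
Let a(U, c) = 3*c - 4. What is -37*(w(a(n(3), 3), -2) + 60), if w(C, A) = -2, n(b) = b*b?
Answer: -2146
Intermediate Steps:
n(b) = b²
a(U, c) = -4 + 3*c
-37*(w(a(n(3), 3), -2) + 60) = -37*(-2 + 60) = -37*58 = -2146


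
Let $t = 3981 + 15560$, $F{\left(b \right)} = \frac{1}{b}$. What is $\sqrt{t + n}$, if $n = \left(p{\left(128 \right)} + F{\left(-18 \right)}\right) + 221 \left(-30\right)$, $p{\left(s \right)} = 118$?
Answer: $\frac{\sqrt{469042}}{6} \approx 114.14$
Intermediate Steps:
$n = - \frac{117217}{18}$ ($n = \left(118 + \frac{1}{-18}\right) + 221 \left(-30\right) = \left(118 - \frac{1}{18}\right) - 6630 = \frac{2123}{18} - 6630 = - \frac{117217}{18} \approx -6512.1$)
$t = 19541$
$\sqrt{t + n} = \sqrt{19541 - \frac{117217}{18}} = \sqrt{\frac{234521}{18}} = \frac{\sqrt{469042}}{6}$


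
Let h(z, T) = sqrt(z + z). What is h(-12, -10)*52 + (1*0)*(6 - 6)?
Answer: 104*I*sqrt(6) ≈ 254.75*I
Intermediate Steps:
h(z, T) = sqrt(2)*sqrt(z) (h(z, T) = sqrt(2*z) = sqrt(2)*sqrt(z))
h(-12, -10)*52 + (1*0)*(6 - 6) = (sqrt(2)*sqrt(-12))*52 + (1*0)*(6 - 6) = (sqrt(2)*(2*I*sqrt(3)))*52 + 0*0 = (2*I*sqrt(6))*52 + 0 = 104*I*sqrt(6) + 0 = 104*I*sqrt(6)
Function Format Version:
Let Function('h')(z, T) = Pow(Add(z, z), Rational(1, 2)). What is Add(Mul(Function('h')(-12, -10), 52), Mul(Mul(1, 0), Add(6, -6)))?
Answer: Mul(104, I, Pow(6, Rational(1, 2))) ≈ Mul(254.75, I)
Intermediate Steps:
Function('h')(z, T) = Mul(Pow(2, Rational(1, 2)), Pow(z, Rational(1, 2))) (Function('h')(z, T) = Pow(Mul(2, z), Rational(1, 2)) = Mul(Pow(2, Rational(1, 2)), Pow(z, Rational(1, 2))))
Add(Mul(Function('h')(-12, -10), 52), Mul(Mul(1, 0), Add(6, -6))) = Add(Mul(Mul(Pow(2, Rational(1, 2)), Pow(-12, Rational(1, 2))), 52), Mul(Mul(1, 0), Add(6, -6))) = Add(Mul(Mul(Pow(2, Rational(1, 2)), Mul(2, I, Pow(3, Rational(1, 2)))), 52), Mul(0, 0)) = Add(Mul(Mul(2, I, Pow(6, Rational(1, 2))), 52), 0) = Add(Mul(104, I, Pow(6, Rational(1, 2))), 0) = Mul(104, I, Pow(6, Rational(1, 2)))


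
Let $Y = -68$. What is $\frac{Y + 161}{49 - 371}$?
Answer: $- \frac{93}{322} \approx -0.28882$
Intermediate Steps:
$\frac{Y + 161}{49 - 371} = \frac{-68 + 161}{49 - 371} = \frac{93}{-322} = 93 \left(- \frac{1}{322}\right) = - \frac{93}{322}$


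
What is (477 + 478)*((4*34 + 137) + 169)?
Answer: 422110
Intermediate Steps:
(477 + 478)*((4*34 + 137) + 169) = 955*((136 + 137) + 169) = 955*(273 + 169) = 955*442 = 422110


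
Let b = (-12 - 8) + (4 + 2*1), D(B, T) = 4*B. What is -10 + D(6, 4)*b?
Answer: -346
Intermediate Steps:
b = -14 (b = -20 + (4 + 2) = -20 + 6 = -14)
-10 + D(6, 4)*b = -10 + (4*6)*(-14) = -10 + 24*(-14) = -10 - 336 = -346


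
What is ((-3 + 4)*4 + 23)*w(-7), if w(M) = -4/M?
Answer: 108/7 ≈ 15.429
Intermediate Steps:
((-3 + 4)*4 + 23)*w(-7) = ((-3 + 4)*4 + 23)*(-4/(-7)) = (1*4 + 23)*(-4*(-⅐)) = (4 + 23)*(4/7) = 27*(4/7) = 108/7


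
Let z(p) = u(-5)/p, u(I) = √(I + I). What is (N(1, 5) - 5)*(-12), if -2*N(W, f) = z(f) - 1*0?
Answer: 60 + 6*I*√10/5 ≈ 60.0 + 3.7947*I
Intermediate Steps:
u(I) = √2*√I (u(I) = √(2*I) = √2*√I)
z(p) = I*√10/p (z(p) = (√2*√(-5))/p = (√2*(I*√5))/p = (I*√10)/p = I*√10/p)
N(W, f) = -I*√10/(2*f) (N(W, f) = -(I*√10/f - 1*0)/2 = -(I*√10/f + 0)/2 = -I*√10/(2*f))
(N(1, 5) - 5)*(-12) = (-½*I*√10/5 - 5)*(-12) = (-½*I*√10*⅕ - 5)*(-12) = (-I*√10/10 - 5)*(-12) = (-5 - I*√10/10)*(-12) = 60 + 6*I*√10/5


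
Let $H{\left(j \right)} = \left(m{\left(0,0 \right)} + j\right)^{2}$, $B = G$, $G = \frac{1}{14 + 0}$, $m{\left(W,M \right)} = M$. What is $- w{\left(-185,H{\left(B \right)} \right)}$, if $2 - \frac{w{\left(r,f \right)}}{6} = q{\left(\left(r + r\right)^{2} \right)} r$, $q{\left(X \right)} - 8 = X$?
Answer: $-151967892$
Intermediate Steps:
$q{\left(X \right)} = 8 + X$
$G = \frac{1}{14} \approx 0.071429$
$B = \frac{1}{14} \approx 0.071429$
$H{\left(j \right)} = j^{2}$ ($H{\left(j \right)} = \left(0 + j\right)^{2} = j^{2}$)
$w{\left(r,f \right)} = 12 - 6 r \left(8 + 4 r^{2}\right)$ ($w{\left(r,f \right)} = 12 - 6 \left(8 + \left(r + r\right)^{2}\right) r = 12 - 6 \left(8 + \left(2 r\right)^{2}\right) r = 12 - 6 \left(8 + 4 r^{2}\right) r = 12 - 6 r \left(8 + 4 r^{2}\right)$)
$- w{\left(-185,H{\left(B \right)} \right)} = - (12 - -8880 - 24 \left(-185\right)^{3}) = - (12 + 8880 - -151959000) = - (12 + 8880 + 151959000) = \left(-1\right) 151967892 = -151967892$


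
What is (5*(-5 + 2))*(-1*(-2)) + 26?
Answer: -4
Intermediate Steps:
(5*(-5 + 2))*(-1*(-2)) + 26 = (5*(-3))*2 + 26 = -15*2 + 26 = -30 + 26 = -4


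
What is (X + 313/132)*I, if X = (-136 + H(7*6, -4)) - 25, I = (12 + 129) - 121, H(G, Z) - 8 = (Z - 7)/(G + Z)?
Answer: -1892515/627 ≈ -3018.4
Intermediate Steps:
H(G, Z) = 8 + (-7 + Z)/(G + Z) (H(G, Z) = 8 + (Z - 7)/(G + Z) = 8 + (-7 + Z)/(G + Z))
I = 20 (I = 141 - 121 = 20)
X = -5825/38 (X = (-136 + (-7 + 8*(7*6) + 9*(-4))/(7*6 - 4)) - 25 = (-136 + (-7 + 8*42 - 36)/(42 - 4)) - 25 = (-136 + (-7 + 336 - 36)/38) - 25 = (-136 + (1/38)*293) - 25 = (-136 + 293/38) - 25 = -4875/38 - 25 = -5825/38 ≈ -153.29)
(X + 313/132)*I = (-5825/38 + 313/132)*20 = -378503/2508*20 = -1892515/627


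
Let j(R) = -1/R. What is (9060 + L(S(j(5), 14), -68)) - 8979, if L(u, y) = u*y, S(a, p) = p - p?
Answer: 81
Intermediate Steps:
S(a, p) = 0
(9060 + L(S(j(5), 14), -68)) - 8979 = (9060 + 0*(-68)) - 8979 = (9060 + 0) - 8979 = 9060 - 8979 = 81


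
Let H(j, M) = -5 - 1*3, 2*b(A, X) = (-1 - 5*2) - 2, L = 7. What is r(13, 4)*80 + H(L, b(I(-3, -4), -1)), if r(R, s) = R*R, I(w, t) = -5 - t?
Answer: 13512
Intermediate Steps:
b(A, X) = -13/2 (b(A, X) = ((-1 - 5*2) - 2)/2 = ((-1 - 10) - 2)/2 = (-11 - 2)/2 = (1/2)*(-13) = -13/2)
H(j, M) = -8 (H(j, M) = -5 - 3 = -8)
r(R, s) = R**2
r(13, 4)*80 + H(L, b(I(-3, -4), -1)) = 13**2*80 - 8 = 169*80 - 8 = 13520 - 8 = 13512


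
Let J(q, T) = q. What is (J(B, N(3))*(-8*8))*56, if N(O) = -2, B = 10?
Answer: -35840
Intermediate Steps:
(J(B, N(3))*(-8*8))*56 = (10*(-8*8))*56 = (10*(-64))*56 = -640*56 = -35840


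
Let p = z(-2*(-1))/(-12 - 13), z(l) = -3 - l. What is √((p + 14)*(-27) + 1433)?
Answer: 8*√410/5 ≈ 32.398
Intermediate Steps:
p = ⅕ (p = (-3 - (-2)*(-1))/(-12 - 13) = (-3 - 1*2)/(-25) = (-3 - 2)*(-1/25) = -5*(-1/25) = ⅕ ≈ 0.20000)
√((p + 14)*(-27) + 1433) = √((⅕ + 14)*(-27) + 1433) = √((71/5)*(-27) + 1433) = √(-1917/5 + 1433) = √(5248/5) = 8*√410/5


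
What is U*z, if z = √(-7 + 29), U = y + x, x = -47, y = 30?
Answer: -17*√22 ≈ -79.737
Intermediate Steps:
U = -17 (U = 30 - 47 = -17)
z = √22 ≈ 4.6904
U*z = -17*√22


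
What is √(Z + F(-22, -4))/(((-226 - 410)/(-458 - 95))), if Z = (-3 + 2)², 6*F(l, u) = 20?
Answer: 553*√39/1908 ≈ 1.8100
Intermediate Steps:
F(l, u) = 10/3 (F(l, u) = (⅙)*20 = 10/3)
Z = 1 (Z = (-1)² = 1)
√(Z + F(-22, -4))/(((-226 - 410)/(-458 - 95))) = √(1 + 10/3)/(((-226 - 410)/(-458 - 95))) = √(13/3)/((-636/(-553))) = (√39/3)/((-636*(-1/553))) = (√39/3)/(636/553) = (√39/3)*(553/636) = 553*√39/1908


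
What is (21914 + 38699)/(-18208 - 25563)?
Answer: -8659/6253 ≈ -1.3848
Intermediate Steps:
(21914 + 38699)/(-18208 - 25563) = 60613/(-43771) = 60613*(-1/43771) = -8659/6253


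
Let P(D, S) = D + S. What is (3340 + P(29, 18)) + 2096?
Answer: 5483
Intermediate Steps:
(3340 + P(29, 18)) + 2096 = (3340 + (29 + 18)) + 2096 = (3340 + 47) + 2096 = 3387 + 2096 = 5483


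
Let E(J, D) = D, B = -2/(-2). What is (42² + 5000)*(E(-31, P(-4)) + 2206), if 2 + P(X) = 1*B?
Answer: 14914620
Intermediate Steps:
B = 1 (B = -2*(-½) = 1)
P(X) = -1 (P(X) = -2 + 1*1 = -2 + 1 = -1)
(42² + 5000)*(E(-31, P(-4)) + 2206) = (42² + 5000)*(-1 + 2206) = (1764 + 5000)*2205 = 6764*2205 = 14914620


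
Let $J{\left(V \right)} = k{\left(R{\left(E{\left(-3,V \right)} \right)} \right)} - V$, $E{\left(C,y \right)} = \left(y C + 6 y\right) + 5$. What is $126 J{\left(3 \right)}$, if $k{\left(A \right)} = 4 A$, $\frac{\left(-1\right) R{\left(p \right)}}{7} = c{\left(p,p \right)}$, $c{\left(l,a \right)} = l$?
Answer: $-49770$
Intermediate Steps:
$E{\left(C,y \right)} = 5 + 6 y + C y$ ($E{\left(C,y \right)} = \left(C y + 6 y\right) + 5 = \left(6 y + C y\right) + 5 = 5 + 6 y + C y$)
$R{\left(p \right)} = - 7 p$
$J{\left(V \right)} = -140 - 85 V$ ($J{\left(V \right)} = 4 \left(- 7 \left(5 + 6 V - 3 V\right)\right) - V = 4 \left(- 7 \left(5 + 3 V\right)\right) - V = 4 \left(-35 - 21 V\right) - V = \left(-140 - 84 V\right) - V = -140 - 85 V$)
$126 J{\left(3 \right)} = 126 \left(-140 - 255\right) = 126 \left(-395\right) = -49770$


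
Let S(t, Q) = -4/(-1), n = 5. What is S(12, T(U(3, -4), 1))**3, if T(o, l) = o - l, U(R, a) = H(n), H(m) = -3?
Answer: 64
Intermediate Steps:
U(R, a) = -3
S(t, Q) = 4 (S(t, Q) = -4*(-1) = 4)
S(12, T(U(3, -4), 1))**3 = 4**3 = 64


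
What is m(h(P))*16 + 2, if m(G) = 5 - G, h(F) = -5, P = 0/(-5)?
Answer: 162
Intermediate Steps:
P = 0 (P = 0*(-⅕) = 0)
m(h(P))*16 + 2 = (5 - 1*(-5))*16 + 2 = (5 + 5)*16 + 2 = 10*16 + 2 = 160 + 2 = 162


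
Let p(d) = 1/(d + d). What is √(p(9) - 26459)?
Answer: I*√952522/6 ≈ 162.66*I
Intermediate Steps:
p(d) = 1/(2*d)
√(p(9) - 26459) = √((½)/9 - 26459) = √((½)*(⅑) - 26459) = √(1/18 - 26459) = √(-476261/18) = I*√952522/6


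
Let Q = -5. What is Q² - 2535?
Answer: -2510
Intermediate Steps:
Q² - 2535 = (-5)² - 2535 = 25 - 2535 = -2510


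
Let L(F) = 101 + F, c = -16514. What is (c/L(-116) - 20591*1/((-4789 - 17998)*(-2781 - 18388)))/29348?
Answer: 7965990032677/212352444480660 ≈ 0.037513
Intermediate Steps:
(c/L(-116) - 20591*1/((-4789 - 17998)*(-2781 - 18388)))/29348 = (-16514/(101 - 116) - 20591*1/((-4789 - 17998)*(-2781 - 18388)))/29348 = (-16514/(-15) - 20591/((-22787*(-21169))))*(1/29348) = (-16514*(-1/15) - 20591/482378003)*(1/29348) = (16514/15 - 20591*1/482378003)*(1/29348) = (16514/15 - 20591/482378003)*(1/29348) = (7965990032677/7235670045)*(1/29348) = 7965990032677/212352444480660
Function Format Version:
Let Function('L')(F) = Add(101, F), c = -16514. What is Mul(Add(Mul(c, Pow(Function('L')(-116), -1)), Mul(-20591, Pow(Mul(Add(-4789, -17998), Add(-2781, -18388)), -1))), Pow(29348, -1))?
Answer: Rational(7965990032677, 212352444480660) ≈ 0.037513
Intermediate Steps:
Mul(Add(Mul(c, Pow(Function('L')(-116), -1)), Mul(-20591, Pow(Mul(Add(-4789, -17998), Add(-2781, -18388)), -1))), Pow(29348, -1)) = Mul(Add(Mul(-16514, Pow(Add(101, -116), -1)), Mul(-20591, Pow(Mul(Add(-4789, -17998), Add(-2781, -18388)), -1))), Pow(29348, -1)) = Mul(Add(Mul(-16514, Pow(-15, -1)), Mul(-20591, Pow(Mul(-22787, -21169), -1))), Rational(1, 29348)) = Mul(Add(Mul(-16514, Rational(-1, 15)), Mul(-20591, Pow(482378003, -1))), Rational(1, 29348)) = Mul(Add(Rational(16514, 15), Mul(-20591, Rational(1, 482378003))), Rational(1, 29348)) = Mul(Add(Rational(16514, 15), Rational(-20591, 482378003)), Rational(1, 29348)) = Mul(Rational(7965990032677, 7235670045), Rational(1, 29348)) = Rational(7965990032677, 212352444480660)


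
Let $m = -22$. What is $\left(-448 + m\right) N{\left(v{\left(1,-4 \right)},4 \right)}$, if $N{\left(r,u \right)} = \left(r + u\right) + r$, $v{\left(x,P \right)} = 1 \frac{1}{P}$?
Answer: $-1645$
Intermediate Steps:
$v{\left(x,P \right)} = \frac{1}{P}$
$N{\left(r,u \right)} = u + 2 r$
$\left(-448 + m\right) N{\left(v{\left(1,-4 \right)},4 \right)} = \left(-448 - 22\right) \left(4 + \frac{2}{-4}\right) = - 470 \left(4 + 2 \left(- \frac{1}{4}\right)\right) = - 470 \left(4 - \frac{1}{2}\right) = \left(-470\right) \frac{7}{2} = -1645$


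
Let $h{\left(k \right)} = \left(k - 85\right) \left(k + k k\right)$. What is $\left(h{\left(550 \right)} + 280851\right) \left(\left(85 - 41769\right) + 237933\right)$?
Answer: $27710182372149$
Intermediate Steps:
$h{\left(k \right)} = \left(-85 + k\right) \left(k + k^{2}\right)$
$\left(h{\left(550 \right)} + 280851\right) \left(\left(85 - 41769\right) + 237933\right) = \left(550 \left(-85 + 550^{2} - 46200\right) + 280851\right) \left(\left(85 - 41769\right) + 237933\right) = \left(550 \left(-85 + 302500 - 46200\right) + 280851\right) \left(\left(85 - 41769\right) + 237933\right) = \left(550 \cdot 256215 + 280851\right) \left(-41684 + 237933\right) = \left(140918250 + 280851\right) 196249 = 141199101 \cdot 196249 = 27710182372149$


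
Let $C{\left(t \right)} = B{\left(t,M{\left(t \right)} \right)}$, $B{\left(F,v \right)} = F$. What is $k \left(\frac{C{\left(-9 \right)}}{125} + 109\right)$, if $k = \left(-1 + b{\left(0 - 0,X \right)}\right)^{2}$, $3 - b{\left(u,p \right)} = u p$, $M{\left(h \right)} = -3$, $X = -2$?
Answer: $\frac{54464}{125} \approx 435.71$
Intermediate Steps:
$C{\left(t \right)} = t$
$b{\left(u,p \right)} = 3 - p u$ ($b{\left(u,p \right)} = 3 - u p = 3 - p u$)
$k = 4$ ($k = \left(-1 + \left(3 - - 2 \left(0 - 0\right)\right)\right)^{2} = \left(-1 + \left(3 - - 2 \left(0 + 0\right)\right)\right)^{2} = \left(-1 + \left(3 - \left(-2\right) 0\right)\right)^{2} = \left(-1 + \left(3 + 0\right)\right)^{2} = \left(-1 + 3\right)^{2} = 2^{2} = 4$)
$k \left(\frac{C{\left(-9 \right)}}{125} + 109\right) = 4 \left(- \frac{9}{125} + 109\right) = 4 \cdot \frac{13616}{125} = \frac{54464}{125}$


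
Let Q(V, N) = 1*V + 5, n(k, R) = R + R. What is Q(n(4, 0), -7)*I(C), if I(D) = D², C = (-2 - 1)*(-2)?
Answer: 180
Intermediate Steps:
n(k, R) = 2*R
Q(V, N) = 5 + V (Q(V, N) = V + 5 = 5 + V)
C = 6 (C = -3*(-2) = 6)
Q(n(4, 0), -7)*I(C) = (5 + 2*0)*6² = (5 + 0)*36 = 5*36 = 180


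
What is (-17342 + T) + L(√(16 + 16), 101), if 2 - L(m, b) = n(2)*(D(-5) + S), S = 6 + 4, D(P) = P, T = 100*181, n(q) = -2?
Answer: 770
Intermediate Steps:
T = 18100
S = 10
L(m, b) = 12 (L(m, b) = 2 - (-2)*(-5 + 10) = 2 - (-2)*5 = 2 - 1*(-10) = 2 + 10 = 12)
(-17342 + T) + L(√(16 + 16), 101) = (-17342 + 18100) + 12 = 758 + 12 = 770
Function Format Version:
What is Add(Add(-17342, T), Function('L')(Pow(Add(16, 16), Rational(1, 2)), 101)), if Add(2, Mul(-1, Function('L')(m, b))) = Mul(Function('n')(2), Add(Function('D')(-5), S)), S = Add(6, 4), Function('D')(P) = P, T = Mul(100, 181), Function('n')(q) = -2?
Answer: 770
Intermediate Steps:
T = 18100
S = 10
Function('L')(m, b) = 12 (Function('L')(m, b) = Add(2, Mul(-1, Mul(-2, Add(-5, 10)))) = Add(2, Mul(-1, Mul(-2, 5))) = Add(2, Mul(-1, -10)) = Add(2, 10) = 12)
Add(Add(-17342, T), Function('L')(Pow(Add(16, 16), Rational(1, 2)), 101)) = Add(Add(-17342, 18100), 12) = Add(758, 12) = 770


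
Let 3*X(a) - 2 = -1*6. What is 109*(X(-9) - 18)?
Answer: -6322/3 ≈ -2107.3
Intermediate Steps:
X(a) = -4/3 (X(a) = 2/3 + (-1*6)/3 = 2/3 + (1/3)*(-6) = 2/3 - 2 = -4/3)
109*(X(-9) - 18) = 109*(-4/3 - 18) = 109*(-58/3) = -6322/3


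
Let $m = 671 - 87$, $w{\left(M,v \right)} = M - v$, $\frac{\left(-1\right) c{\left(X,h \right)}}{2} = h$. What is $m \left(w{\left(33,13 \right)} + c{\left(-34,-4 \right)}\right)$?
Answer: $16352$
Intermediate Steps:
$c{\left(X,h \right)} = - 2 h$
$m = 584$ ($m = 671 - 87 = 584$)
$m \left(w{\left(33,13 \right)} + c{\left(-34,-4 \right)}\right) = 584 \left(\left(33 - 13\right) - -8\right) = 584 \left(\left(33 - 13\right) + 8\right) = 584 \left(20 + 8\right) = 584 \cdot 28 = 16352$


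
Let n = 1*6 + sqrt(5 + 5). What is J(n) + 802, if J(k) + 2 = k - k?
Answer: 800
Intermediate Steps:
n = 6 + sqrt(10) ≈ 9.1623
J(k) = -2 (J(k) = -2 + (k - k) = -2 + 0 = -2)
J(n) + 802 = -2 + 802 = 800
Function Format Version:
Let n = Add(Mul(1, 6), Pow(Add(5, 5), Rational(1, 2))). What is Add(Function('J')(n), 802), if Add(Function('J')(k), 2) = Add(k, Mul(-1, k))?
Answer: 800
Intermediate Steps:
n = Add(6, Pow(10, Rational(1, 2))) ≈ 9.1623
Function('J')(k) = -2 (Function('J')(k) = Add(-2, Add(k, Mul(-1, k))) = Add(-2, 0) = -2)
Add(Function('J')(n), 802) = Add(-2, 802) = 800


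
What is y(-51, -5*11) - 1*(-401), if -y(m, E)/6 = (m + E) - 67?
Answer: 1439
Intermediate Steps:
y(m, E) = 402 - 6*E - 6*m (y(m, E) = -6*((m + E) - 67) = -6*((E + m) - 67) = -6*(-67 + E + m) = 402 - 6*E - 6*m)
y(-51, -5*11) - 1*(-401) = (402 - (-30)*11 - 6*(-51)) - 1*(-401) = (402 - 6*(-55) + 306) + 401 = (402 + 330 + 306) + 401 = 1038 + 401 = 1439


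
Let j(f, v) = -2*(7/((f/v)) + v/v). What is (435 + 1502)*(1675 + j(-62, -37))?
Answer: 99956948/31 ≈ 3.2244e+6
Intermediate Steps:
j(f, v) = -2 - 14*v/f (j(f, v) = -2*(7*(v/f) + 1) = -2*(7*v/f + 1) = -2*(1 + 7*v/f) = -2 - 14*v/f)
(435 + 1502)*(1675 + j(-62, -37)) = (435 + 1502)*(1675 + (-2 - 14*(-37)/(-62))) = 1937*(1675 + (-2 - 14*(-37)*(-1/62))) = 1937*(1675 + (-2 - 259/31)) = 1937*(1675 - 321/31) = 1937*(51604/31) = 99956948/31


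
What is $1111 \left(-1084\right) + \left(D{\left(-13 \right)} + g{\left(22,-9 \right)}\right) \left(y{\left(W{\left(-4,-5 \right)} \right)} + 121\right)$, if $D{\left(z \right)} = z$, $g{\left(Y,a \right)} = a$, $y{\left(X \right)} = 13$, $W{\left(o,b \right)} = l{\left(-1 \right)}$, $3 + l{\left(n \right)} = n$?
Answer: $-1207272$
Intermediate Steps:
$l{\left(n \right)} = -3 + n$
$W{\left(o,b \right)} = -4$ ($W{\left(o,b \right)} = -3 - 1 = -4$)
$1111 \left(-1084\right) + \left(D{\left(-13 \right)} + g{\left(22,-9 \right)}\right) \left(y{\left(W{\left(-4,-5 \right)} \right)} + 121\right) = 1111 \left(-1084\right) + \left(-13 - 9\right) \left(13 + 121\right) = -1204324 - 2948 = -1207272$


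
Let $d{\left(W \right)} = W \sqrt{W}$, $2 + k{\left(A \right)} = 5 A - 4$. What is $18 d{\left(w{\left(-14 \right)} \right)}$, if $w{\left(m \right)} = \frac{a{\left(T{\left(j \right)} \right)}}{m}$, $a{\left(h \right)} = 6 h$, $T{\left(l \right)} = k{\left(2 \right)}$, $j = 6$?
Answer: $- \frac{432 i \sqrt{21}}{49} \approx - 40.401 i$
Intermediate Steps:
$k{\left(A \right)} = -6 + 5 A$ ($k{\left(A \right)} = -2 + \left(5 A - 4\right) = -2 + \left(-4 + 5 A\right) = -6 + 5 A$)
$T{\left(l \right)} = 4$ ($T{\left(l \right)} = -6 + 5 \cdot 2 = -6 + 10 = 4$)
$w{\left(m \right)} = \frac{24}{m}$ ($w{\left(m \right)} = \frac{6 \cdot 4}{m} = \frac{24}{m}$)
$d{\left(W \right)} = W^{\frac{3}{2}}$
$18 d{\left(w{\left(-14 \right)} \right)} = 18 \left(\frac{24}{-14}\right)^{\frac{3}{2}} = 18 \left(24 \left(- \frac{1}{14}\right)\right)^{\frac{3}{2}} = 18 \left(- \frac{12}{7}\right)^{\frac{3}{2}} = 18 \left(- \frac{24 i \sqrt{21}}{49}\right) = - \frac{432 i \sqrt{21}}{49}$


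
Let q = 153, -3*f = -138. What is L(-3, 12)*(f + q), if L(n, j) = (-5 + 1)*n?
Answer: 2388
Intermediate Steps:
f = 46 (f = -⅓*(-138) = 46)
L(n, j) = -4*n
L(-3, 12)*(f + q) = (-4*(-3))*(46 + 153) = 12*199 = 2388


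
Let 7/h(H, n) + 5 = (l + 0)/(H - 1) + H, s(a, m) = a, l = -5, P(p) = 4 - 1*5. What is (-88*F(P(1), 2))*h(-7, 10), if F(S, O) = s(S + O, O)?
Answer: 704/13 ≈ 54.154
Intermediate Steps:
P(p) = -1 (P(p) = 4 - 5 = -1)
h(H, n) = 7/(-5 + H - 5/(-1 + H)) (h(H, n) = 7/(-5 + ((-5 + 0)/(H - 1) + H)) = 7/(-5 + (-5/(-1 + H) + H)) = 7/(-5 + (H - 5/(-1 + H))) = 7/(-5 + H - 5/(-1 + H)))
F(S, O) = O + S (F(S, O) = S + O = O + S)
(-88*F(P(1), 2))*h(-7, 10) = (-88*(2 - 1))*(7*(-1 - 7)/(-7*(-6 - 7))) = (-88*1)*(7*(-⅐)*(-8)/(-13)) = -616*(-1)*(-1)*(-8)/(7*13) = -88*(-8/13) = 704/13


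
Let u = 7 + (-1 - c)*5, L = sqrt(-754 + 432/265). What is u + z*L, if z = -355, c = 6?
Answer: -28 - 71*I*sqrt(52835170)/53 ≈ -28.0 - 9737.4*I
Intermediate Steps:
L = I*sqrt(52835170)/265 (L = sqrt(-754 + 432*(1/265)) = sqrt(-754 + 432/265) = sqrt(-199378/265) = I*sqrt(52835170)/265 ≈ 27.429*I)
u = -28 (u = 7 + (-1 - 1*6)*5 = 7 + (-1 - 6)*5 = 7 - 7*5 = 7 - 35 = -28)
u + z*L = -28 - 71*I*sqrt(52835170)/53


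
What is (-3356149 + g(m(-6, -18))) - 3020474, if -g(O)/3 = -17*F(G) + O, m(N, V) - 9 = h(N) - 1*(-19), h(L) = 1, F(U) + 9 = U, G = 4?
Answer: -6376965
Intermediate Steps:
F(U) = -9 + U
m(N, V) = 29 (m(N, V) = 9 + (1 - 1*(-19)) = 9 + (1 + 19) = 9 + 20 = 29)
g(O) = -255 - 3*O (g(O) = -3*(-17*(-9 + 4) + O) = -3*(-17*(-5) + O) = -3*(85 + O) = -255 - 3*O)
(-3356149 + g(m(-6, -18))) - 3020474 = (-3356149 + (-255 - 3*29)) - 3020474 = (-3356149 + (-255 - 87)) - 3020474 = (-3356149 - 342) - 3020474 = -3356491 - 3020474 = -6376965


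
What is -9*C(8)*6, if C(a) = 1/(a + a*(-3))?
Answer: 27/8 ≈ 3.3750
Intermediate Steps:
C(a) = -1/(2*a) (C(a) = 1/(a - 3*a) = 1/(-2*a) = -1/(2*a))
-9*C(8)*6 = -(-9)/(2*8)*6 = -9*(-1/16)*6 = (9/16)*6 = 27/8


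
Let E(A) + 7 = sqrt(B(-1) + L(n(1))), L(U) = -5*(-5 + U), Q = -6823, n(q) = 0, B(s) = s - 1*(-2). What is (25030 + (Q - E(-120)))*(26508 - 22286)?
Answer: 76899508 - 4222*sqrt(26) ≈ 7.6878e+7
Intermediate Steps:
B(s) = 2 + s (B(s) = s + 2 = 2 + s)
L(U) = 25 - 5*U
E(A) = -7 + sqrt(26) (E(A) = -7 + sqrt((2 - 1) + (25 - 5*0)) = -7 + sqrt(1 + (25 + 0)) = -7 + sqrt(1 + 25) = -7 + sqrt(26))
(25030 + (Q - E(-120)))*(26508 - 22286) = (25030 + (-6823 - (-7 + sqrt(26))))*(26508 - 22286) = (25030 + (-6823 + (7 - sqrt(26))))*4222 = (25030 + (-6816 - sqrt(26)))*4222 = (18214 - sqrt(26))*4222 = 76899508 - 4222*sqrt(26)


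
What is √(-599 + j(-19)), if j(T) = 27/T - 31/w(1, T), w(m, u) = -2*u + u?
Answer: 3*I*√24149/19 ≈ 24.537*I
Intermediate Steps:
w(m, u) = -u
j(T) = 58/T (j(T) = 27/T - 31*(-1/T) = 27/T - (-31)/T = 27/T + 31/T = 58/T)
√(-599 + j(-19)) = √(-599 + 58/(-19)) = √(-599 + 58*(-1/19)) = √(-599 - 58/19) = √(-11439/19) = 3*I*√24149/19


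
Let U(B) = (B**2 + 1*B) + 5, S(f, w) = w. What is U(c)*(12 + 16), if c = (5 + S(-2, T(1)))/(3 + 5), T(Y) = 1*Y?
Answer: 707/4 ≈ 176.75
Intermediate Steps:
T(Y) = Y
c = 3/4 (c = (5 + 1)/(3 + 5) = 6/8 = 6*(1/8) = 3/4 ≈ 0.75000)
U(B) = 5 + B + B**2 (U(B) = (B**2 + B) + 5 = (B + B**2) + 5 = 5 + B + B**2)
U(c)*(12 + 16) = (5 + 3/4 + (3/4)**2)*(12 + 16) = (5 + 3/4 + 9/16)*28 = (101/16)*28 = 707/4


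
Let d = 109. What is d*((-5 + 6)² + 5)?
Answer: 654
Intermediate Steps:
d*((-5 + 6)² + 5) = 109*((-5 + 6)² + 5) = 109*(1² + 5) = 109*(1 + 5) = 109*6 = 654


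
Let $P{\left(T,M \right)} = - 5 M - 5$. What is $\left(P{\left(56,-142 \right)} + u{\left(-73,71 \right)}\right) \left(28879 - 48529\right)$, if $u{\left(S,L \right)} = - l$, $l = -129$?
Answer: $-16388100$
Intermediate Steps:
$P{\left(T,M \right)} = -5 - 5 M$
$u{\left(S,L \right)} = 129$ ($u{\left(S,L \right)} = \left(-1\right) \left(-129\right) = 129$)
$\left(P{\left(56,-142 \right)} + u{\left(-73,71 \right)}\right) \left(28879 - 48529\right) = \left(\left(-5 - -710\right) + 129\right) \left(28879 - 48529\right) = \left(\left(-5 + 710\right) + 129\right) \left(-19650\right) = \left(705 + 129\right) \left(-19650\right) = 834 \left(-19650\right) = -16388100$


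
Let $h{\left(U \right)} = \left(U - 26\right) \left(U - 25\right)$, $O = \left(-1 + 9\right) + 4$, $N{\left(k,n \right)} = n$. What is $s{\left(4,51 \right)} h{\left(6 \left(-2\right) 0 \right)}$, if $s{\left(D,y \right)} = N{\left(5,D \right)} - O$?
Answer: $-5200$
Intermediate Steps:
$O = 12$ ($O = 8 + 4 = 12$)
$s{\left(D,y \right)} = -12 + D$ ($s{\left(D,y \right)} = D - 12 = -12 + D$)
$h{\left(U \right)} = \left(-26 + U\right) \left(-25 + U\right)$
$s{\left(4,51 \right)} h{\left(6 \left(-2\right) 0 \right)} = \left(-12 + 4\right) \left(650 + \left(6 \left(-2\right) 0\right)^{2} - 51 \cdot 6 \left(-2\right) 0\right) = - 8 \left(650 + \left(\left(-12\right) 0\right)^{2} - 51 \left(\left(-12\right) 0\right)\right) = - 8 \left(650 + 0^{2} - 0\right) = - 8 \left(650 + 0 + 0\right) = \left(-8\right) 650 = -5200$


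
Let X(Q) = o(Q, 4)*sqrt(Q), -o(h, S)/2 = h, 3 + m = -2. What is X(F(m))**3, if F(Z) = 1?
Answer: -8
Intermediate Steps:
m = -5 (m = -3 - 2 = -5)
o(h, S) = -2*h
X(Q) = -2*Q**(3/2) (X(Q) = (-2*Q)*sqrt(Q) = -2*Q**(3/2))
X(F(m))**3 = (-2*1**(3/2))**3 = (-2*1)**3 = (-2)**3 = -8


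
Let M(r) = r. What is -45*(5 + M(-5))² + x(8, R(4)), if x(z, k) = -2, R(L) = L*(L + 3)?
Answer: -2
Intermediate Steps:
R(L) = L*(3 + L)
-45*(5 + M(-5))² + x(8, R(4)) = -45*(5 - 5)² - 2 = -45*0² - 2 = -45*0 - 2 = 0 - 2 = -2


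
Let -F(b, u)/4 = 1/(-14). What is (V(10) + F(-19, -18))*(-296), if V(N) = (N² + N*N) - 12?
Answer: -390128/7 ≈ -55733.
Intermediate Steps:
V(N) = -12 + 2*N² (V(N) = (N² + N²) - 12 = 2*N² - 12 = -12 + 2*N²)
F(b, u) = 2/7 (F(b, u) = -4/(-14) = -4*(-1/14) = 2/7)
(V(10) + F(-19, -18))*(-296) = ((-12 + 2*10²) + 2/7)*(-296) = ((-12 + 2*100) + 2/7)*(-296) = ((-12 + 200) + 2/7)*(-296) = (188 + 2/7)*(-296) = (1318/7)*(-296) = -390128/7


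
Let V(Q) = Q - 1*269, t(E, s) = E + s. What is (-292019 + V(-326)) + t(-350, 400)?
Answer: -292564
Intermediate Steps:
V(Q) = -269 + Q (V(Q) = Q - 269 = -269 + Q)
(-292019 + V(-326)) + t(-350, 400) = (-292019 + (-269 - 326)) + (-350 + 400) = (-292019 - 595) + 50 = -292614 + 50 = -292564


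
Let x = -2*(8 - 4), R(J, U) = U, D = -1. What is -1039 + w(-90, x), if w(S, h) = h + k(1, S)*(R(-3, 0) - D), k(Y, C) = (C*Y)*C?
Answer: 7053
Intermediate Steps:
k(Y, C) = Y*C²
x = -8 (x = -2*4 = -8)
w(S, h) = h + S² (w(S, h) = h + (1*S²)*(0 - 1*(-1)) = h + S²*(0 + 1) = h + S²*1 = h + S²)
-1039 + w(-90, x) = -1039 + (-8 + (-90)²) = -1039 + (-8 + 8100) = -1039 + 8092 = 7053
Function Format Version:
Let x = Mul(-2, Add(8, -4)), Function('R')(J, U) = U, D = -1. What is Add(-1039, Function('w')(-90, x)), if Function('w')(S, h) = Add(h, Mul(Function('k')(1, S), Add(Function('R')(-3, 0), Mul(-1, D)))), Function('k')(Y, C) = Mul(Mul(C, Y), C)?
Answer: 7053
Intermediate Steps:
Function('k')(Y, C) = Mul(Y, Pow(C, 2))
x = -8 (x = Mul(-2, 4) = -8)
Function('w')(S, h) = Add(h, Pow(S, 2)) (Function('w')(S, h) = Add(h, Mul(Mul(1, Pow(S, 2)), Add(0, Mul(-1, -1)))) = Add(h, Mul(Pow(S, 2), Add(0, 1))) = Add(h, Mul(Pow(S, 2), 1)) = Add(h, Pow(S, 2)))
Add(-1039, Function('w')(-90, x)) = Add(-1039, Add(-8, Pow(-90, 2))) = Add(-1039, Add(-8, 8100)) = Add(-1039, 8092) = 7053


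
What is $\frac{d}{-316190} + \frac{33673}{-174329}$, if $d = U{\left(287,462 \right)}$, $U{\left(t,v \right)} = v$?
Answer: $- \frac{766257562}{3937220465} \approx -0.19462$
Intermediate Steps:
$d = 462$
$\frac{d}{-316190} + \frac{33673}{-174329} = \frac{462}{-316190} + \frac{33673}{-174329} = 462 \left(- \frac{1}{316190}\right) + 33673 \left(- \frac{1}{174329}\right) = - \frac{33}{22585} - \frac{33673}{174329} = - \frac{766257562}{3937220465}$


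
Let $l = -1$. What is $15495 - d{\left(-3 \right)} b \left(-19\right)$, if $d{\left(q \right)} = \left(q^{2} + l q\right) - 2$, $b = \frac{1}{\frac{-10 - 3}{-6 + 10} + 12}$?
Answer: $\frac{108617}{7} \approx 15517.0$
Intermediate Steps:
$b = \frac{4}{35}$ ($b = \frac{1}{- \frac{13}{4} + 12} = \frac{1}{\frac{35}{4}} = \frac{4}{35} \approx 0.11429$)
$d{\left(q \right)} = -2 + q^{2} - q$ ($d{\left(q \right)} = \left(q^{2} - q\right) - 2 = -2 + q^{2} - q$)
$15495 - d{\left(-3 \right)} b \left(-19\right) = 15495 - \left(-2 + \left(-3\right)^{2} - -3\right) \frac{4}{35} \left(-19\right) = 15495 - \left(-2 + 9 + 3\right) \frac{4}{35} \left(-19\right) = 15495 - 10 \cdot \frac{4}{35} \left(-19\right) = 15495 - \frac{8}{7} \left(-19\right) = 15495 - - \frac{152}{7} = 15495 + \frac{152}{7} = \frac{108617}{7}$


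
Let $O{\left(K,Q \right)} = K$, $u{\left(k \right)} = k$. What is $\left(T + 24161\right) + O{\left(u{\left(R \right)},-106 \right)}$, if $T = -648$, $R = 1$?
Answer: $23514$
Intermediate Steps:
$\left(T + 24161\right) + O{\left(u{\left(R \right)},-106 \right)} = \left(-648 + 24161\right) + 1 = 23513 + 1 = 23514$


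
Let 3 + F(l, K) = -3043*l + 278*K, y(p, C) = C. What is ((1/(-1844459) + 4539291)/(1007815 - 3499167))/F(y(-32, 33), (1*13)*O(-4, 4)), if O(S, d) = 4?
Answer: 1046567017321/49378834063977086 ≈ 2.1195e-5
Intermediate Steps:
F(l, K) = -3 - 3043*l + 278*K (F(l, K) = -3 + (-3043*l + 278*K) = -3 - 3043*l + 278*K)
((1/(-1844459) + 4539291)/(1007815 - 3499167))/F(y(-32, 33), (1*13)*O(-4, 4)) = ((1/(-1844459) + 4539291)/(1007815 - 3499167))/(-3 - 3043*33 + 278*((1*13)*4)) = ((-1/1844459 + 4539291)/(-2491352))/(-3 - 100419 + 278*(13*4)) = ((8372536138568/1844459)*(-1/2491352))/(-3 - 100419 + 278*52) = -1046567017321/(574399577321*(-3 - 100419 + 14456)) = -1046567017321/574399577321/(-85966) = -1046567017321/574399577321*(-1/85966) = 1046567017321/49378834063977086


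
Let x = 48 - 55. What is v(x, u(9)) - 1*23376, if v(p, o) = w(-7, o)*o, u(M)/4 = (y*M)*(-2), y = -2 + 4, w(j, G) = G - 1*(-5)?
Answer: -3360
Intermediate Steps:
w(j, G) = 5 + G (w(j, G) = G + 5 = 5 + G)
y = 2
u(M) = -16*M (u(M) = 4*((2*M)*(-2)) = 4*(-4*M) = -16*M)
x = -7
v(p, o) = o*(5 + o) (v(p, o) = (5 + o)*o = o*(5 + o))
v(x, u(9)) - 1*23376 = (-16*9)*(5 - 16*9) - 1*23376 = -144*(5 - 144) - 23376 = -144*(-139) - 23376 = 20016 - 23376 = -3360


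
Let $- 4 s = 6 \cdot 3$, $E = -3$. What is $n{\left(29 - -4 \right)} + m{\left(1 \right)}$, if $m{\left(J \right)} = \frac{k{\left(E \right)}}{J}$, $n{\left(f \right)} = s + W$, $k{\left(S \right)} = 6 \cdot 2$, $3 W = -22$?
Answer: $\frac{1}{6} \approx 0.16667$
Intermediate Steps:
$W = - \frac{22}{3}$ ($W = \frac{1}{3} \left(-22\right) = - \frac{22}{3} \approx -7.3333$)
$s = - \frac{9}{2}$ ($s = - \frac{6 \cdot 3}{4} = \left(- \frac{1}{4}\right) 18 = - \frac{9}{2} \approx -4.5$)
$k{\left(S \right)} = 12$
$n{\left(f \right)} = - \frac{71}{6}$ ($n{\left(f \right)} = - \frac{9}{2} - \frac{22}{3} = - \frac{71}{6}$)
$m{\left(J \right)} = \frac{12}{J}$
$n{\left(29 - -4 \right)} + m{\left(1 \right)} = - \frac{71}{6} + \frac{12}{1} = - \frac{71}{6} + 12 \cdot 1 = - \frac{71}{6} + 12 = \frac{1}{6}$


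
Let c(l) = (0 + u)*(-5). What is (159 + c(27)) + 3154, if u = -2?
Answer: 3323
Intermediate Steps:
c(l) = 10 (c(l) = (0 - 2)*(-5) = -2*(-5) = 10)
(159 + c(27)) + 3154 = (159 + 10) + 3154 = 169 + 3154 = 3323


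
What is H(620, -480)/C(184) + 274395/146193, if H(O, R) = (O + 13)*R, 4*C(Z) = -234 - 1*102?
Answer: 1234509175/341117 ≈ 3619.0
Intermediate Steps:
C(Z) = -84 (C(Z) = (-234 - 1*102)/4 = (-234 - 102)/4 = (¼)*(-336) = -84)
H(O, R) = R*(13 + O) (H(O, R) = (13 + O)*R = R*(13 + O))
H(620, -480)/C(184) + 274395/146193 = -480*(13 + 620)/(-84) + 274395/146193 = -480*633*(-1/84) + 274395*(1/146193) = -303840*(-1/84) + 91465/48731 = 25320/7 + 91465/48731 = 1234509175/341117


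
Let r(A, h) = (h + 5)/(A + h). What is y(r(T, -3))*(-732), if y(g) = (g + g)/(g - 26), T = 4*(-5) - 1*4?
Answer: -183/44 ≈ -4.1591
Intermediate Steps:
T = -24 (T = -20 - 4 = -24)
r(A, h) = (5 + h)/(A + h)
y(g) = 2*g/(-26 + g) (y(g) = (2*g)/(-26 + g) = 2*g/(-26 + g))
y(r(T, -3))*(-732) = (2*((5 - 3)/(-24 - 3))/(-26 + (5 - 3)/(-24 - 3)))*(-732) = (2*(2/(-27))/(-26 + 2/(-27)))*(-732) = (2*(-1/27*2)/(-26 - 1/27*2))*(-732) = (2*(-2/27)/(-26 - 2/27))*(-732) = (2*(-2/27)/(-704/27))*(-732) = (2*(-2/27)*(-27/704))*(-732) = (1/176)*(-732) = -183/44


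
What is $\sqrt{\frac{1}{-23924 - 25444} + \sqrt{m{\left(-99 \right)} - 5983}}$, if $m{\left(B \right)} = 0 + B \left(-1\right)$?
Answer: $\frac{\sqrt{-102 + 10071072 i \sqrt{1471}}}{2244} \approx 6.193 + 6.193 i$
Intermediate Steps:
$m{\left(B \right)} = - B$ ($m{\left(B \right)} = 0 - B = - B$)
$\sqrt{\frac{1}{-23924 - 25444} + \sqrt{m{\left(-99 \right)} - 5983}} = \sqrt{\frac{1}{-23924 - 25444} + \sqrt{\left(-1\right) \left(-99\right) - 5983}} = \sqrt{\frac{1}{-23924 - 25444} + \sqrt{99 - 5983}} = \sqrt{\frac{1}{-23924 - 25444} + \sqrt{-5884}} = \sqrt{\frac{1}{-49368} + 2 i \sqrt{1471}} = \sqrt{- \frac{1}{49368} + 2 i \sqrt{1471}}$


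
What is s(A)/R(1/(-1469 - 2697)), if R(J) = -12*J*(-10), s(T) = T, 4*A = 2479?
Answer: -5163757/240 ≈ -21516.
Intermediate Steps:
A = 2479/4 (A = (¼)*2479 = 2479/4 ≈ 619.75)
R(J) = 120*J
s(A)/R(1/(-1469 - 2697)) = 2479/(4*((120/(-1469 - 2697)))) = 2479/(4*((120/(-4166)))) = 2479/(4*((120*(-1/4166)))) = 2479/(4*(-60/2083)) = (2479/4)*(-2083/60) = -5163757/240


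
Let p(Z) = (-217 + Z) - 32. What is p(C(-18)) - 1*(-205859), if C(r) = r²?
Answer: 205934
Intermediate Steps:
p(Z) = -249 + Z
p(C(-18)) - 1*(-205859) = (-249 + (-18)²) - 1*(-205859) = (-249 + 324) + 205859 = 75 + 205859 = 205934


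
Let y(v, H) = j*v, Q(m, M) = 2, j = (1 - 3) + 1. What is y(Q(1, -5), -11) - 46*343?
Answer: -15780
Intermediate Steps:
j = -1 (j = -2 + 1 = -1)
y(v, H) = -v
y(Q(1, -5), -11) - 46*343 = -1*2 - 46*343 = -2 - 15778 = -15780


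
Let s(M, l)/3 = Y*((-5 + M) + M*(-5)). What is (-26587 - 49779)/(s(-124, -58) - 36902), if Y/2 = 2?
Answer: 38183/15505 ≈ 2.4626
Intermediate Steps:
Y = 4 (Y = 2*2 = 4)
s(M, l) = -60 - 48*M (s(M, l) = 3*(4*((-5 + M) + M*(-5))) = 3*(4*((-5 + M) - 5*M)) = 3*(4*(-5 - 4*M)) = 3*(-20 - 16*M) = -60 - 48*M)
(-26587 - 49779)/(s(-124, -58) - 36902) = (-26587 - 49779)/((-60 - 48*(-124)) - 36902) = -76366/((-60 + 5952) - 36902) = -76366/(5892 - 36902) = -76366/(-31010) = -76366*(-1/31010) = 38183/15505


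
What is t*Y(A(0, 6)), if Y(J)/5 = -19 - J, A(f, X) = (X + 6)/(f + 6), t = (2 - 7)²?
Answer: -2625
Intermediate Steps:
t = 25 (t = (-5)² = 25)
A(f, X) = (6 + X)/(6 + f)
Y(J) = -95 - 5*J (Y(J) = 5*(-19 - J) = -95 - 5*J)
t*Y(A(0, 6)) = 25*(-95 - 5*(6 + 6)/(6 + 0)) = 25*(-95 - 5*12/6) = 25*(-95 - 5*2) = 25*(-95 - 10) = 25*(-105) = -2625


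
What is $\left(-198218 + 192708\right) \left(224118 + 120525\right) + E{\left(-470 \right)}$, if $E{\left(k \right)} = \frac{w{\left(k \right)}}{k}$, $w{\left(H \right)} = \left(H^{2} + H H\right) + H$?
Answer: $-1898983869$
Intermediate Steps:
$w{\left(H \right)} = H + 2 H^{2}$ ($w{\left(H \right)} = \left(H^{2} + H^{2}\right) + H = 2 H^{2} + H = H + 2 H^{2}$)
$E{\left(k \right)} = 1 + 2 k$ ($E{\left(k \right)} = \frac{k \left(1 + 2 k\right)}{k} = 1 + 2 k$)
$\left(-198218 + 192708\right) \left(224118 + 120525\right) + E{\left(-470 \right)} = \left(-198218 + 192708\right) \left(224118 + 120525\right) + \left(1 + 2 \left(-470\right)\right) = \left(-5510\right) 344643 + \left(1 - 940\right) = -1898982930 - 939 = -1898983869$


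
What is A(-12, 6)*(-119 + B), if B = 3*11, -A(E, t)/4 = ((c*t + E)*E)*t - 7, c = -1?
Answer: 443416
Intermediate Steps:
A(E, t) = 28 - 4*E*t*(E - t) (A(E, t) = -4*(((-t + E)*E)*t - 7) = -4*(((E - t)*E)*t - 7) = -4*((E*(E - t))*t - 7) = -4*(E*t*(E - t) - 7) = -4*(-7 + E*t*(E - t)) = 28 - 4*E*t*(E - t))
B = 33
A(-12, 6)*(-119 + B) = (28 - 4*6*(-12)² + 4*(-12)*6²)*(-119 + 33) = (28 - 4*6*144 + 4*(-12)*36)*(-86) = (28 - 3456 - 1728)*(-86) = -5156*(-86) = 443416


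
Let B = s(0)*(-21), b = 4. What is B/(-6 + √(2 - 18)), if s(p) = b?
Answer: 126/13 + 84*I/13 ≈ 9.6923 + 6.4615*I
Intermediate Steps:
s(p) = 4
B = -84 (B = 4*(-21) = -84)
B/(-6 + √(2 - 18)) = -84/(-6 + √(2 - 18)) = -84/(-6 + √(-16)) = -84/(-6 + 4*I) = ((-6 - 4*I)/52)*(-84) = -21*(-6 - 4*I)/13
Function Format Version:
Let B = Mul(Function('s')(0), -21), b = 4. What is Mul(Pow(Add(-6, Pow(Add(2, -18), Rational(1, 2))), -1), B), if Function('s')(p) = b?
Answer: Add(Rational(126, 13), Mul(Rational(84, 13), I)) ≈ Add(9.6923, Mul(6.4615, I))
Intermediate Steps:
Function('s')(p) = 4
B = -84 (B = Mul(4, -21) = -84)
Mul(Pow(Add(-6, Pow(Add(2, -18), Rational(1, 2))), -1), B) = Mul(Pow(Add(-6, Pow(Add(2, -18), Rational(1, 2))), -1), -84) = Mul(Pow(Add(-6, Pow(-16, Rational(1, 2))), -1), -84) = Mul(Pow(Add(-6, Mul(4, I)), -1), -84) = Mul(Mul(Rational(1, 52), Add(-6, Mul(-4, I))), -84) = Mul(Rational(-21, 13), Add(-6, Mul(-4, I)))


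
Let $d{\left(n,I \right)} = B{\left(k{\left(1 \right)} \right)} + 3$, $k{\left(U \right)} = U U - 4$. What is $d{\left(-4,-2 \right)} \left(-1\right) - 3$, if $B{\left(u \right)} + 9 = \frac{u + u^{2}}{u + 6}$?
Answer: $1$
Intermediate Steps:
$k{\left(U \right)} = -4 + U^{2}$ ($k{\left(U \right)} = U^{2} - 4 = -4 + U^{2}$)
$B{\left(u \right)} = -9 + \frac{u + u^{2}}{6 + u}$ ($B{\left(u \right)} = -9 + \frac{u + u^{2}}{u + 6} = -9 + \frac{u + u^{2}}{6 + u}$)
$d{\left(n,I \right)} = -4$ ($d{\left(n,I \right)} = \frac{-54 + \left(-4 + 1^{2}\right)^{2} - 8 \left(-4 + 1^{2}\right)}{6 - \left(4 - 1^{2}\right)} + 3 = \frac{-54 + \left(-4 + 1\right)^{2} - 8 \left(-4 + 1\right)}{6 + \left(-4 + 1\right)} + 3 = \frac{-54 + \left(-3\right)^{2} - -24}{6 - 3} + 3 = \frac{-54 + 9 + 24}{3} + 3 = \frac{1}{3} \left(-21\right) + 3 = -7 + 3 = -4$)
$d{\left(-4,-2 \right)} \left(-1\right) - 3 = \left(-4\right) \left(-1\right) - 3 = 4 - 3 = 1$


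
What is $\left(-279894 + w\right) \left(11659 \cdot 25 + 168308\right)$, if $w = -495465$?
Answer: $-356496887097$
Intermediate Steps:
$\left(-279894 + w\right) \left(11659 \cdot 25 + 168308\right) = \left(-279894 - 495465\right) \left(11659 \cdot 25 + 168308\right) = - 775359 \left(291475 + 168308\right) = \left(-775359\right) 459783 = -356496887097$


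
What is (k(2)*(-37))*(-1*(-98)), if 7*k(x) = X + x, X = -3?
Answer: 518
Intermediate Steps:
k(x) = -3/7 + x/7 (k(x) = (-3 + x)/7 = -3/7 + x/7)
(k(2)*(-37))*(-1*(-98)) = ((-3/7 + (⅐)*2)*(-37))*(-1*(-98)) = ((-3/7 + 2/7)*(-37))*98 = -⅐*(-37)*98 = (37/7)*98 = 518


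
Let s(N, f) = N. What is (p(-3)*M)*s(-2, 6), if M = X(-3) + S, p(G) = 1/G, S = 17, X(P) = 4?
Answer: 14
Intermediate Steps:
M = 21 (M = 4 + 17 = 21)
(p(-3)*M)*s(-2, 6) = (21/(-3))*(-2) = -⅓*21*(-2) = -7*(-2) = 14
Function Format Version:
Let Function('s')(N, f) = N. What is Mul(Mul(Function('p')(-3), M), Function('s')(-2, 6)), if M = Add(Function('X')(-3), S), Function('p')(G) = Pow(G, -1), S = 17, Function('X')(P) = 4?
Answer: 14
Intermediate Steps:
M = 21 (M = Add(4, 17) = 21)
Mul(Mul(Function('p')(-3), M), Function('s')(-2, 6)) = Mul(Mul(Pow(-3, -1), 21), -2) = Mul(Mul(Rational(-1, 3), 21), -2) = Mul(-7, -2) = 14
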